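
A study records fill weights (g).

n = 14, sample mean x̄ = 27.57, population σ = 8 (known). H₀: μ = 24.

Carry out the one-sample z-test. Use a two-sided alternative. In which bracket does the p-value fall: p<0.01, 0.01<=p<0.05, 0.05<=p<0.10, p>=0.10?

SE = σ/√n = 8/√14 = 2.1381
z = (x̄−μ₀)/SE = (27.57−24)/2.1381 = 1.6697
p-value (two-sided) = 0.09498
→ bracket: 0.05<=p<0.10

p-value bracket: 0.05<=p<0.10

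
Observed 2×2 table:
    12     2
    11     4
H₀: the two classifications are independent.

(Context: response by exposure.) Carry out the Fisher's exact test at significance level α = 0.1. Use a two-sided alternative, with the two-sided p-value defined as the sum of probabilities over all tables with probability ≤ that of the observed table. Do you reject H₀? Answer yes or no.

Margins: r₁=14, r₂=15, c₁=23, c₂=6, n=29
p_obs = C(14,12)·C(15,11)/C(29,23); sum pmf over tables with pmf ≤ p_obs
p-value (two-sided) = 0.65134
At α=0.1: p ≥ α → fail to reject H₀

reject H₀: no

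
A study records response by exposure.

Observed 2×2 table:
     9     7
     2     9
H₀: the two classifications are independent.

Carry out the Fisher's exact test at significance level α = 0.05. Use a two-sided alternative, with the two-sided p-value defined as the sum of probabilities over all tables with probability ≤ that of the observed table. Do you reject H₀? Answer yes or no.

Margins: r₁=16, r₂=11, c₁=11, c₂=16, n=27
p_obs = C(16,9)·C(11,2)/C(27,11); sum pmf over tables with pmf ≤ p_obs
p-value (two-sided) = 0.10902
At α=0.05: p ≥ α → fail to reject H₀

reject H₀: no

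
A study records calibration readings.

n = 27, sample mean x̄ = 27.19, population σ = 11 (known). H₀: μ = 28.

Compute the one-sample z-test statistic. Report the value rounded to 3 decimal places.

test statistic = -0.383

SE = σ/√n = 11/√27 = 2.1170
z = (x̄−μ₀)/SE = (27.19−28)/2.1170 = -0.3826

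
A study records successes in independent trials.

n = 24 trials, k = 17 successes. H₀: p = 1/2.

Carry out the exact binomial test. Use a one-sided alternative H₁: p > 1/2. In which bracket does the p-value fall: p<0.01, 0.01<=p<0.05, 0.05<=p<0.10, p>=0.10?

p-value bracket: 0.01<=p<0.05

Exact binomial: n=24, k=17, p₀=1/2=0.5000
P(X≥17) from Σ C(n,i)·p₀^i·(1−p₀)^(n−i)
p-value (one-sided, H₁ greater) = 0.03196
→ bracket: 0.01<=p<0.05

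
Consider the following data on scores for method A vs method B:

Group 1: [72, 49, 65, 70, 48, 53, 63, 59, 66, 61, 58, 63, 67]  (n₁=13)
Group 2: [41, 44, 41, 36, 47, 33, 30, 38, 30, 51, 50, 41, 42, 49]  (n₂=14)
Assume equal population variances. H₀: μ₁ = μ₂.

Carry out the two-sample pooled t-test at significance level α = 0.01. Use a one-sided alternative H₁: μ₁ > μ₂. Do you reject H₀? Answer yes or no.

x̄₁=61.077, s₁=7.511, n₁=13
x̄₂=40.929, s₂=6.967, n₂=14
s_p² = [12·7.511² + 13·6.967²]/25 = 52.3141
SE = √(s_p²·(1/13+1/14)) = 2.7858
t = (61.077−40.929)/2.7858 = 7.2324
df = 25
p-value (one-sided, H₁ greater) = 0.00000
At α=0.01: p < α → reject H₀

reject H₀: yes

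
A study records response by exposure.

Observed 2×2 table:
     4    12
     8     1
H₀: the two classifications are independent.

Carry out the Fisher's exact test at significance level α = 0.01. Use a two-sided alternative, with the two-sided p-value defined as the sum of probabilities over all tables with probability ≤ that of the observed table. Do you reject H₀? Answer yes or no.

Margins: r₁=16, r₂=9, c₁=12, c₂=13, n=25
p_obs = C(16,4)·C(9,8)/C(25,12); sum pmf over tables with pmf ≤ p_obs
p-value (two-sided) = 0.00361
At α=0.01: p < α → reject H₀

reject H₀: yes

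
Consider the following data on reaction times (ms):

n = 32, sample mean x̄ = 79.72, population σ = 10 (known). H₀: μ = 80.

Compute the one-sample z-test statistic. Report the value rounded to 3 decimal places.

SE = σ/√n = 10/√32 = 1.7678
z = (x̄−μ₀)/SE = (79.72−80)/1.7678 = -0.1584

test statistic = -0.158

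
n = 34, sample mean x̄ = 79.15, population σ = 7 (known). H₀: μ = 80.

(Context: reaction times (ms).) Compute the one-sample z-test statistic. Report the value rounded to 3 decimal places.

test statistic = -0.708

SE = σ/√n = 7/√34 = 1.2005
z = (x̄−μ₀)/SE = (79.15−80)/1.2005 = -0.7080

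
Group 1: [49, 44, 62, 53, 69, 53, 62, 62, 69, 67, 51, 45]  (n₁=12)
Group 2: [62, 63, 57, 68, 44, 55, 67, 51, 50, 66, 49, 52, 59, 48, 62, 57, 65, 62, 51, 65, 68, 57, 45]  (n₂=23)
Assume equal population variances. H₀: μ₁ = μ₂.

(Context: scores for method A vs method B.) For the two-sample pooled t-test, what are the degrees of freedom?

df = n₁ + n₂ − 2 = 12 + 23 − 2 = 33

degrees of freedom = 33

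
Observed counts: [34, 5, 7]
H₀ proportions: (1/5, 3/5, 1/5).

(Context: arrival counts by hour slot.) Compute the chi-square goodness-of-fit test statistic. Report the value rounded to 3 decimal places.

test statistic = 85.884

n = 46; E_i = n·p_i = [9.20, 27.60, 9.20]
χ² = (34−9.20)²/9.20 + (5−27.60)²/27.60 + (7−9.20)²/9.20 = 85.8841
df = 2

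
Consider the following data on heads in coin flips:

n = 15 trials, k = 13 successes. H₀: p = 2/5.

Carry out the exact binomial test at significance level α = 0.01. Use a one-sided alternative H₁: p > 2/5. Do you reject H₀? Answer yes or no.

Exact binomial: n=15, k=13, p₀=2/5=0.4000
P(X≥13) from Σ C(n,i)·p₀^i·(1−p₀)^(n−i)
p-value (one-sided, H₁ greater) = 0.00028
At α=0.01: p < α → reject H₀

reject H₀: yes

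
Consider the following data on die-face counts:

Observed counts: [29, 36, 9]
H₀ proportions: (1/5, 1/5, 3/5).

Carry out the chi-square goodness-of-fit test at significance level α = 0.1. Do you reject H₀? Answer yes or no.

n = 74; E_i = n·p_i = [14.80, 14.80, 44.40]
χ² = (29−14.80)²/14.80 + (36−14.80)²/14.80 + (9−44.40)²/44.40 = 72.2162
df = 2
p-value (upper-tail) = 0.00000
At α=0.1: p < α → reject H₀

reject H₀: yes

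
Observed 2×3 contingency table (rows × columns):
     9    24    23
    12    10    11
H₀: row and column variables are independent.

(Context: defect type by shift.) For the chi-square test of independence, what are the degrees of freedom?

df = (r−1)(c−1) = (2−1)·(3−1) = 2

degrees of freedom = 2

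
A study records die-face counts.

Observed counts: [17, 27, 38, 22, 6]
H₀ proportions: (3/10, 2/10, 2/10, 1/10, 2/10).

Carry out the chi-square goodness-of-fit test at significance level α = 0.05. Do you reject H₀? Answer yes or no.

n = 110; E_i = n·p_i = [33.00, 22.00, 22.00, 11.00, 22.00]
χ² = (17−33.00)²/33.00 + (27−22.00)²/22.00 + (38−22.00)²/22.00 + (22−11.00)²/11.00 + (6−22.00)²/22.00 = 43.1667
df = 4
p-value (upper-tail) = 0.00000
At α=0.05: p < α → reject H₀

reject H₀: yes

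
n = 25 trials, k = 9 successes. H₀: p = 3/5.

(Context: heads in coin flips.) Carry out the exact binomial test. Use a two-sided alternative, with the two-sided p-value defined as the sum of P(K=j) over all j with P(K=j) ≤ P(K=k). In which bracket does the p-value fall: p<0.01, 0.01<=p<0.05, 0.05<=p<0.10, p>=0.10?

Exact binomial: n=25, k=9, p₀=3/5=0.6000
P(X=j) = C(n,j)·p₀^j·(1−p₀)^(n−j); p = Σ P(X=j) over j with P(X=j) ≤ P(X=9)
p-value (two-sided) = 0.02264
→ bracket: 0.01<=p<0.05

p-value bracket: 0.01<=p<0.05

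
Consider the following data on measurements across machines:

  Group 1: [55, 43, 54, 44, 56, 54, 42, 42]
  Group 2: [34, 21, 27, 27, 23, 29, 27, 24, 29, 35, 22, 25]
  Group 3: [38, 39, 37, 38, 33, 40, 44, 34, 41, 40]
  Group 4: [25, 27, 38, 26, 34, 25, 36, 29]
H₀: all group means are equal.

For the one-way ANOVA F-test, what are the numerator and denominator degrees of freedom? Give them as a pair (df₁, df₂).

k = 4 groups, N = 38 total
df = (k−1, N−k) = (4−1, 38−4) = (3, 34)

degrees of freedom = [3, 34]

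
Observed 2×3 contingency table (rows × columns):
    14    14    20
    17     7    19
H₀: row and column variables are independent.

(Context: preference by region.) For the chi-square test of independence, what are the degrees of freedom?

degrees of freedom = 2

df = (r−1)(c−1) = (2−1)·(3−1) = 2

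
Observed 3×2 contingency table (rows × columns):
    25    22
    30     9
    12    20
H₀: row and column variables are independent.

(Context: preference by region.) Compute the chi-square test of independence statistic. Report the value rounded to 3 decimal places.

Row totals [47, 39, 32], col totals [67, 51], n=118
χ² = (25−26.69)²/26.69 + (22−20.31)²/20.31 + (30−22.14)²/22.14 + (9−16.86)²/16.86 + (12−18.17)²/18.17 + (20−13.83)²/13.83 = 11.5419
df = 2

test statistic = 11.542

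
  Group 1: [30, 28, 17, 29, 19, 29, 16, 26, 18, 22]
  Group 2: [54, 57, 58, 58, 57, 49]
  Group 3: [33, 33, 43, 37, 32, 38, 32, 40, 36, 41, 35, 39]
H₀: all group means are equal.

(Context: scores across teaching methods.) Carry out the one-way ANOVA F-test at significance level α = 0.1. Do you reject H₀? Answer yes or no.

Group means [23.40, 55.50, 36.58], grand mean 35.929
SSB = Σnᵢ(x̄ᵢ−x̄)² = 3873.040; SSW = ΣΣ(x−x̄ᵢ)² = 492.817
MSB = 3873.040/2 = 1936.5202; MSW = 492.817/25 = 19.7127
F = MSB/MSW = 98.2374
df = (2, 25)
p-value (upper-tail) = 0.00000
At α=0.1: p < α → reject H₀

reject H₀: yes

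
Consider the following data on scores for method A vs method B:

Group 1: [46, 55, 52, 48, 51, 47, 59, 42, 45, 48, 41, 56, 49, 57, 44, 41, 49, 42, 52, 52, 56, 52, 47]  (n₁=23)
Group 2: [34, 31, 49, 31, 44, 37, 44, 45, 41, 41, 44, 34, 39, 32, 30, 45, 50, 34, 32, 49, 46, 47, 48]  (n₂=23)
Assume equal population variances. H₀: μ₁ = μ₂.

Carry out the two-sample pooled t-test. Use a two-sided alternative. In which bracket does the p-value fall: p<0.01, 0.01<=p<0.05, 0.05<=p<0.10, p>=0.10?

p-value bracket: p<0.01

x̄₁=49.174, s₁=5.323, n₁=23
x̄₂=40.304, s₂=6.799, n₂=23
s_p² = [22·5.323² + 22·6.799²]/44 = 37.2767
SE = √(s_p²·(1/23+1/23)) = 1.8004
t = (49.174−40.304)/1.8004 = 4.9264
df = 44
p-value (two-sided) = 0.00001
→ bracket: p<0.01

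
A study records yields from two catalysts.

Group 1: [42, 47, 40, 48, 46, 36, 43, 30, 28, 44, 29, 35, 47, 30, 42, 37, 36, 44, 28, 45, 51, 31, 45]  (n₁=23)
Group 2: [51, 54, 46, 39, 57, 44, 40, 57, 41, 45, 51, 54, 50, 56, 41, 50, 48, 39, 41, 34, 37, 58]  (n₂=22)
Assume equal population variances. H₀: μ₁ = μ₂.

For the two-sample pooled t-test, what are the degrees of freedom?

degrees of freedom = 43

df = n₁ + n₂ − 2 = 23 + 22 − 2 = 43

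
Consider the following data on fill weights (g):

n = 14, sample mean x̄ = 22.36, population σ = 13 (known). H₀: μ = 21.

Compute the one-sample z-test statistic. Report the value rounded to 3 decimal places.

test statistic = 0.391

SE = σ/√n = 13/√14 = 3.4744
z = (x̄−μ₀)/SE = (22.36−21)/3.4744 = 0.3914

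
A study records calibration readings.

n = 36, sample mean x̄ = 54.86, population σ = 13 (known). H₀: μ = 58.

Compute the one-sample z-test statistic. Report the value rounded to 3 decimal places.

SE = σ/√n = 13/√36 = 2.1667
z = (x̄−μ₀)/SE = (54.86−58)/2.1667 = -1.4492

test statistic = -1.449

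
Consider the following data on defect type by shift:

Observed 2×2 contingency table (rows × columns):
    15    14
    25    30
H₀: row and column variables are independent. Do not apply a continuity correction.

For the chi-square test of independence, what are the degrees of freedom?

degrees of freedom = 1

df = (r−1)(c−1) = (2−1)·(2−1) = 1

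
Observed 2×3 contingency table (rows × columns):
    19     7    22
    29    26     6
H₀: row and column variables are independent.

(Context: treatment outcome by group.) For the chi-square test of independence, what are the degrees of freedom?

degrees of freedom = 2

df = (r−1)(c−1) = (2−1)·(3−1) = 2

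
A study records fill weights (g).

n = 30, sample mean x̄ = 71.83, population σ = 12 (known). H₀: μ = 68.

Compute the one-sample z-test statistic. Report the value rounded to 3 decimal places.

SE = σ/√n = 12/√30 = 2.1909
z = (x̄−μ₀)/SE = (71.83−68)/2.1909 = 1.7481

test statistic = 1.748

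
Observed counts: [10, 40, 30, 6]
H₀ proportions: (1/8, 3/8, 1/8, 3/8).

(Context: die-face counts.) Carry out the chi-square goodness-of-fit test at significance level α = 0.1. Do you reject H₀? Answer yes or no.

n = 86; E_i = n·p_i = [10.75, 32.25, 10.75, 32.25]
χ² = (10−10.75)²/10.75 + (40−32.25)²/32.25 + (30−10.75)²/10.75 + (6−32.25)²/32.25 = 57.7519
df = 3
p-value (upper-tail) = 0.00000
At α=0.1: p < α → reject H₀

reject H₀: yes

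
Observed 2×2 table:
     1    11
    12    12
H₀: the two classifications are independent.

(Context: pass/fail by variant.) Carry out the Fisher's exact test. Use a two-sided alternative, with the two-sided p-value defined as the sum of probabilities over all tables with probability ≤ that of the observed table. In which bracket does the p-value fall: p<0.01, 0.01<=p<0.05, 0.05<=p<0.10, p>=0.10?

p-value bracket: 0.01<=p<0.05

Margins: r₁=12, r₂=24, c₁=13, c₂=23, n=36
p_obs = C(12,1)·C(24,12)/C(36,13); sum pmf over tables with pmf ≤ p_obs
p-value (two-sided) = 0.02530
→ bracket: 0.01<=p<0.05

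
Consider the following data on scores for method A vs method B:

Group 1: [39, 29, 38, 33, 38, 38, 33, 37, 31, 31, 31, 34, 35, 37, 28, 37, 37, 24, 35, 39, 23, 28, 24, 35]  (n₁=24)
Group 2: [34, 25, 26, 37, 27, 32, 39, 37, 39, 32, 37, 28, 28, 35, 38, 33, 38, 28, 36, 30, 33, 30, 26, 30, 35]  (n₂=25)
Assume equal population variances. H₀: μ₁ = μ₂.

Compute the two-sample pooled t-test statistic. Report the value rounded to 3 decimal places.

x̄₁=33.083, s₁=4.951, n₁=24
x̄₂=32.520, s₂=4.492, n₂=25
s_p² = [23·4.951² + 24·4.492²]/47 = 22.2994
SE = √(s_p²·(1/24+1/25)) = 1.3495
t = (33.083−32.520)/1.3495 = 0.4174
df = 47

test statistic = 0.417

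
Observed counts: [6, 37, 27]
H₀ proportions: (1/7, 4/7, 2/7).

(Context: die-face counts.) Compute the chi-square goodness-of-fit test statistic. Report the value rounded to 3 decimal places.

test statistic = 4.275

n = 70; E_i = n·p_i = [10.00, 40.00, 20.00]
χ² = (6−10.00)²/10.00 + (37−40.00)²/40.00 + (27−20.00)²/20.00 = 4.2750
df = 2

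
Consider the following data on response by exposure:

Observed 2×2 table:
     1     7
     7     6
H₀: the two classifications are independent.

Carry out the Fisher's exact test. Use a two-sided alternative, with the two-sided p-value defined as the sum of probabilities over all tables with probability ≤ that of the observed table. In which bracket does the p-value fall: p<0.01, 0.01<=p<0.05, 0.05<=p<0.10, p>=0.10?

Margins: r₁=8, r₂=13, c₁=8, c₂=13, n=21
p_obs = C(8,1)·C(13,7)/C(21,8); sum pmf over tables with pmf ≤ p_obs
p-value (two-sided) = 0.08504
→ bracket: 0.05<=p<0.10

p-value bracket: 0.05<=p<0.10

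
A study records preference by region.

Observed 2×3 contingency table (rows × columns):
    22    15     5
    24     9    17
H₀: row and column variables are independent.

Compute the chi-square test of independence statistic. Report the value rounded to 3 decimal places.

Row totals [42, 50], col totals [46, 24, 22], n=92
χ² = (22−21.00)²/21.00 + (15−10.96)²/10.96 + (5−10.04)²/10.04 + (24−25.00)²/25.00 + (9−13.04)²/13.04 + (17−11.96)²/11.96 = 7.4934
df = 2

test statistic = 7.493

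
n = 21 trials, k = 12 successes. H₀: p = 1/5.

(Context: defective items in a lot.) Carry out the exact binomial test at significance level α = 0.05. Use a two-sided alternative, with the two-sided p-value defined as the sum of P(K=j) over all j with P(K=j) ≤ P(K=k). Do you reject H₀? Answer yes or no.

Exact binomial: n=21, k=12, p₀=1/5=0.2000
P(X=j) = C(n,j)·p₀^j·(1−p₀)^(n−j); p = Σ P(X=j) over j with P(X=j) ≤ P(X=12)
p-value (two-sided) = 0.00019
At α=0.05: p < α → reject H₀

reject H₀: yes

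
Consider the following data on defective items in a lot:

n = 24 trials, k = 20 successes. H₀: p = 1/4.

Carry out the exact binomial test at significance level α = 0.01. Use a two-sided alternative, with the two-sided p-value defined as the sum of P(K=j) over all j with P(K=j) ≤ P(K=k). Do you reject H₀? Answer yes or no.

Exact binomial: n=24, k=20, p₀=1/4=0.2500
P(X=j) = C(n,j)·p₀^j·(1−p₀)^(n−j); p = Σ P(X=j) over j with P(X=j) ≤ P(X=20)
p-value (two-sided) = 0.00000
At α=0.01: p < α → reject H₀

reject H₀: yes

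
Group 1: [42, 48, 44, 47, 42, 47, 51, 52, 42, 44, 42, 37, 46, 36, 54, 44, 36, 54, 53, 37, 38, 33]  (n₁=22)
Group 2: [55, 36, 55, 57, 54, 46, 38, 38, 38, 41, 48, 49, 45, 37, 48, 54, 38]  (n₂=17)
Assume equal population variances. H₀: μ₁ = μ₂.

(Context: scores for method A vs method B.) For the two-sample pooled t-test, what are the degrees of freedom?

df = n₁ + n₂ − 2 = 22 + 17 − 2 = 37

degrees of freedom = 37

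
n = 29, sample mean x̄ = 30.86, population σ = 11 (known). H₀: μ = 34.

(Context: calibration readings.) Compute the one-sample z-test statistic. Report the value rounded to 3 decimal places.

SE = σ/√n = 11/√29 = 2.0426
z = (x̄−μ₀)/SE = (30.86−34)/2.0426 = -1.5372

test statistic = -1.537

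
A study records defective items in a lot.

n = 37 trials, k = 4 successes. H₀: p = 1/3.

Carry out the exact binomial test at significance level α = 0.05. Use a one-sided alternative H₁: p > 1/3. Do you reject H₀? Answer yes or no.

reject H₀: no

Exact binomial: n=37, k=4, p₀=1/3=0.3333
P(X≥4) from Σ C(n,i)·p₀^i·(1−p₀)^(n−i)
p-value (one-sided, H₁ greater) = 0.99965
At α=0.05: p ≥ α → fail to reject H₀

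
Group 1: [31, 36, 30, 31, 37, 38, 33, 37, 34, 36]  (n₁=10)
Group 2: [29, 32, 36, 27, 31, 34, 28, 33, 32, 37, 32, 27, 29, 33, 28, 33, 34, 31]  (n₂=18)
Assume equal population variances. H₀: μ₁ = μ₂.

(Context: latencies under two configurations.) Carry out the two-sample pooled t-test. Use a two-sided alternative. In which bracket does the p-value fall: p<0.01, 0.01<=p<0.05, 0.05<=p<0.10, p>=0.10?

x̄₁=34.300, s₁=2.908, n₁=10
x̄₂=31.444, s₂=2.955, n₂=18
s_p² = [9·2.908² + 17·2.955²]/26 = 8.6363
SE = √(s_p²·(1/10+1/18)) = 1.1591
t = (34.300−31.444)/1.1591 = 2.4637
df = 26
p-value (two-sided) = 0.02068
→ bracket: 0.01<=p<0.05

p-value bracket: 0.01<=p<0.05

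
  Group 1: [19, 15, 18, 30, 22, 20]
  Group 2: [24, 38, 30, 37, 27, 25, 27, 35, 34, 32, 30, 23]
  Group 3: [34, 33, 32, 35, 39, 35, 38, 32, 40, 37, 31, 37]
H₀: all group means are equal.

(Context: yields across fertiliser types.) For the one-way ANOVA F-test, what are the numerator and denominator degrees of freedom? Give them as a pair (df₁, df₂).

degrees of freedom = [2, 27]

k = 3 groups, N = 30 total
df = (k−1, N−k) = (3−1, 30−3) = (2, 27)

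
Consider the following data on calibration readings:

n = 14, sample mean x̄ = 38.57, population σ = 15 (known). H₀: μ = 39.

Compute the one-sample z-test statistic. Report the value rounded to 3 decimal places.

test statistic = -0.107

SE = σ/√n = 15/√14 = 4.0089
z = (x̄−μ₀)/SE = (38.57−39)/4.0089 = -0.1073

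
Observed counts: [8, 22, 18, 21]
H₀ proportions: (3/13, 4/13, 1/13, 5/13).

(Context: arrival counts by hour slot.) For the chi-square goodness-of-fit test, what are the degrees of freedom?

df = k − 1 = 4 − 1 = 3

degrees of freedom = 3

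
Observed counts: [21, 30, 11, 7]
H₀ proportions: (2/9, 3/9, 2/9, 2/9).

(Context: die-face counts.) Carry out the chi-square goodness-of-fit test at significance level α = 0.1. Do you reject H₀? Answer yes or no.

reject H₀: yes

n = 69; E_i = n·p_i = [15.33, 23.00, 15.33, 15.33]
χ² = (21−15.33)²/15.33 + (30−23.00)²/23.00 + (11−15.33)²/15.33 + (7−15.33)²/15.33 = 9.9783
df = 3
p-value (upper-tail) = 0.01875
At α=0.1: p < α → reject H₀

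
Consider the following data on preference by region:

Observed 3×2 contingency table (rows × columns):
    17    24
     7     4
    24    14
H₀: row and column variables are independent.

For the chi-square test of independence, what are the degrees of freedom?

degrees of freedom = 2

df = (r−1)(c−1) = (3−1)·(2−1) = 2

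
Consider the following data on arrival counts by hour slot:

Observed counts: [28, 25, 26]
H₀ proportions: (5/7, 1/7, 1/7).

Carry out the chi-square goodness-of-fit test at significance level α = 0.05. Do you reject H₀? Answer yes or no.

reject H₀: yes

n = 79; E_i = n·p_i = [56.43, 11.29, 11.29]
χ² = (28−56.43)²/56.43 + (25−11.29)²/11.29 + (26−11.29)²/11.29 = 50.1722
df = 2
p-value (upper-tail) = 0.00000
At α=0.05: p < α → reject H₀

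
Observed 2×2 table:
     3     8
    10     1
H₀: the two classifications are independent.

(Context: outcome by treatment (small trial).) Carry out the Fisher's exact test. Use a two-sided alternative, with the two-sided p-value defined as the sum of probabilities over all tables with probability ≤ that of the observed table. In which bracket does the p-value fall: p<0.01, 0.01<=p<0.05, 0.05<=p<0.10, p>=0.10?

p-value bracket: p<0.01

Margins: r₁=11, r₂=11, c₁=13, c₂=9, n=22
p_obs = C(11,3)·C(11,10)/C(22,13); sum pmf over tables with pmf ≤ p_obs
p-value (two-sided) = 0.00752
→ bracket: p<0.01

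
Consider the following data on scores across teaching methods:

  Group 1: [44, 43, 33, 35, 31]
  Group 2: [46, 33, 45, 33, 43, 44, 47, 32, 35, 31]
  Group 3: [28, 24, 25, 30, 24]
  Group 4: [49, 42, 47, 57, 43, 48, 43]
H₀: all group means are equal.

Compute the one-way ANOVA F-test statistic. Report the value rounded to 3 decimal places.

test statistic = 13.492

Group means [37.20, 38.90, 26.20, 47.00], grand mean 38.333
SSB = Σnᵢ(x̄ᵢ−x̄)² = 1271.500; SSW = ΣΣ(x−x̄ᵢ)² = 722.500
MSB = 1271.500/3 = 423.8333; MSW = 722.500/23 = 31.4130
F = MSB/MSW = 13.4923
df = (3, 23)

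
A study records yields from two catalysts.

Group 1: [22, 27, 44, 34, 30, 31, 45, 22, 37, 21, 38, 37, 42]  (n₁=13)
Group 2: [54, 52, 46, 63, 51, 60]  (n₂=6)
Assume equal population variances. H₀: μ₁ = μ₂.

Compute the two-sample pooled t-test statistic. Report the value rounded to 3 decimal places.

test statistic = -5.527

x̄₁=33.077, s₁=8.361, n₁=13
x̄₂=54.333, s₂=6.218, n₂=6
s_p² = [12·8.361² + 5·6.218²]/17 = 60.7210
SE = √(s_p²·(1/13+1/6)) = 3.8459
t = (33.077−54.333)/3.8459 = -5.5270
df = 17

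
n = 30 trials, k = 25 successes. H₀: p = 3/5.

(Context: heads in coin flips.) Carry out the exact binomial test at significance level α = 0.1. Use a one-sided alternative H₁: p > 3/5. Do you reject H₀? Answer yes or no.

Exact binomial: n=30, k=25, p₀=3/5=0.6000
P(X≥25) from Σ C(n,i)·p₀^i·(1−p₀)^(n−i)
p-value (one-sided, H₁ greater) = 0.00566
At α=0.1: p < α → reject H₀

reject H₀: yes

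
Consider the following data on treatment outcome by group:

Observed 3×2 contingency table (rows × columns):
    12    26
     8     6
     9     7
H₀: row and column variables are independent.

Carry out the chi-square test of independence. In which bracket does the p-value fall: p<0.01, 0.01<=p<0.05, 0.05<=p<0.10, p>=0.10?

Row totals [38, 14, 16], col totals [29, 39], n=68
χ² = (12−16.21)²/16.21 + (26−21.79)²/21.79 + (8−5.97)²/5.97 + (6−8.03)²/8.03 + (9−6.82)²/6.82 + (7−9.18)²/9.18 = 4.3164
df = 2
p-value (upper-tail) = 0.11553
→ bracket: p>=0.10

p-value bracket: p>=0.10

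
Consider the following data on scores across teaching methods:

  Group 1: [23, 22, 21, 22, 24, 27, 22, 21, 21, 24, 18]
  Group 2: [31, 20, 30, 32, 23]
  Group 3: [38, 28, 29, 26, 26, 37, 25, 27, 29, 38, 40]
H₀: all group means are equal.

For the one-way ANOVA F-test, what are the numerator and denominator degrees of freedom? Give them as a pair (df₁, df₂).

k = 3 groups, N = 27 total
df = (k−1, N−k) = (3−1, 27−3) = (2, 24)

degrees of freedom = [2, 24]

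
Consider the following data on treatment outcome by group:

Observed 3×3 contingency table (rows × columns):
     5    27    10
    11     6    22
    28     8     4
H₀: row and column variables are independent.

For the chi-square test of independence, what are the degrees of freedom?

degrees of freedom = 4

df = (r−1)(c−1) = (3−1)·(3−1) = 4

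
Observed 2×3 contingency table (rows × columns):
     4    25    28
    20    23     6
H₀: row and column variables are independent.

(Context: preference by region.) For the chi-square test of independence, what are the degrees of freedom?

degrees of freedom = 2

df = (r−1)(c−1) = (2−1)·(3−1) = 2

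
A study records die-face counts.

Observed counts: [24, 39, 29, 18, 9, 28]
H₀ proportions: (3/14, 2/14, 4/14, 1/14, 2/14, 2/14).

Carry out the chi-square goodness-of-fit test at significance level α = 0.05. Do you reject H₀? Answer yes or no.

reject H₀: yes

n = 147; E_i = n·p_i = [31.50, 21.00, 42.00, 10.50, 21.00, 21.00]
χ² = (24−31.50)²/31.50 + (39−21.00)²/21.00 + (29−42.00)²/42.00 + (18−10.50)²/10.50 + (9−21.00)²/21.00 + (28−21.00)²/21.00 = 35.7857
df = 5
p-value (upper-tail) = 0.00000
At α=0.05: p < α → reject H₀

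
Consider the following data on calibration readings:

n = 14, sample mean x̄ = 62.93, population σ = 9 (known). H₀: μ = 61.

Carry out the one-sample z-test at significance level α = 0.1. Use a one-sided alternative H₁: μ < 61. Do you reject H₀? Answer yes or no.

SE = σ/√n = 9/√14 = 2.4054
z = (x̄−μ₀)/SE = (62.93−61)/2.4054 = 0.8024
p-value (one-sided, H₁ less) = 0.78883
At α=0.1: p ≥ α → fail to reject H₀

reject H₀: no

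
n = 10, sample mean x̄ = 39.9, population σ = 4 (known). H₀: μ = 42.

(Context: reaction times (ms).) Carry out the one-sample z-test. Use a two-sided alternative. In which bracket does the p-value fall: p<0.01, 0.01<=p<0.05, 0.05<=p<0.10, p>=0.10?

p-value bracket: 0.05<=p<0.10

SE = σ/√n = 4/√10 = 1.2649
z = (x̄−μ₀)/SE = (39.9−42)/1.2649 = -1.6602
p-value (two-sided) = 0.09688
→ bracket: 0.05<=p<0.10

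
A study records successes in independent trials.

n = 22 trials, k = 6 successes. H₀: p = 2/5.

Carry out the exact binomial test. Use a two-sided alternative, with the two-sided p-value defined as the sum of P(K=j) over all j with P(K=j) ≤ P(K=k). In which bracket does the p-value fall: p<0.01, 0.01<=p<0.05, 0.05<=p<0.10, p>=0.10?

p-value bracket: p>=0.10

Exact binomial: n=22, k=6, p₀=2/5=0.4000
P(X=j) = C(n,j)·p₀^j·(1−p₀)^(n−j); p = Σ P(X=j) over j with P(X=j) ≤ P(X=6)
p-value (two-sided) = 0.27915
→ bracket: p>=0.10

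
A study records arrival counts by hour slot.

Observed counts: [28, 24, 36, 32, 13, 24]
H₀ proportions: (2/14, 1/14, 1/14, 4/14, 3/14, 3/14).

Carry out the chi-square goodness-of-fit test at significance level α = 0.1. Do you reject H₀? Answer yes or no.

n = 157; E_i = n·p_i = [22.43, 11.21, 11.21, 44.86, 33.64, 33.64]
χ² = (28−22.43)²/22.43 + (24−11.21)²/11.21 + (36−11.21)²/11.21 + (32−44.86)²/44.86 + (13−33.64)²/33.64 + (24−33.64)²/33.64 = 89.8577
df = 5
p-value (upper-tail) = 0.00000
At α=0.1: p < α → reject H₀

reject H₀: yes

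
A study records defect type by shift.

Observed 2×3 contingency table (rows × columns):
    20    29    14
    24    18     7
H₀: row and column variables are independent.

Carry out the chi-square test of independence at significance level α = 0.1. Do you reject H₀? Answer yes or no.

Row totals [63, 49], col totals [44, 47, 21], n=112
χ² = (20−24.75)²/24.75 + (29−26.44)²/26.44 + (14−11.81)²/11.81 + (24−19.25)²/19.25 + (18−20.56)²/20.56 + (7−9.19)²/9.19 = 3.5773
df = 2
p-value (upper-tail) = 0.16718
At α=0.1: p ≥ α → fail to reject H₀

reject H₀: no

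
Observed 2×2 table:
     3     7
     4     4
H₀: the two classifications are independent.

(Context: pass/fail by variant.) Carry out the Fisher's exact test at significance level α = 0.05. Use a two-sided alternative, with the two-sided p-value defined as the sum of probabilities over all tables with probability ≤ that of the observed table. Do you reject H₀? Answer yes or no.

Margins: r₁=10, r₂=8, c₁=7, c₂=11, n=18
p_obs = C(10,3)·C(8,4)/C(18,7); sum pmf over tables with pmf ≤ p_obs
p-value (two-sided) = 0.63047
At α=0.05: p ≥ α → fail to reject H₀

reject H₀: no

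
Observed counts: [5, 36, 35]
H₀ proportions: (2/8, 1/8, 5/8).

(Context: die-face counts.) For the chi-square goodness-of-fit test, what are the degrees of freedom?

degrees of freedom = 2

df = k − 1 = 3 − 1 = 2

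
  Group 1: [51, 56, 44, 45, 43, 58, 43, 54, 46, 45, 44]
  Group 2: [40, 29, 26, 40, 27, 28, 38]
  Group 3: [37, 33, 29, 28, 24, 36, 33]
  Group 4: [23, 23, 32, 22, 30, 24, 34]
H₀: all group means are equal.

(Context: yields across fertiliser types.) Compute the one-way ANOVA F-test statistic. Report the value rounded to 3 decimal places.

test statistic = 26.876

Group means [48.09, 32.57, 31.43, 26.86], grand mean 36.406
SSB = Σnᵢ(x̄ᵢ−x̄)² = 2416.524; SSW = ΣΣ(x−x̄ᵢ)² = 839.195
MSB = 2416.524/3 = 805.5080; MSW = 839.195/28 = 29.9712
F = MSB/MSW = 26.8760
df = (3, 28)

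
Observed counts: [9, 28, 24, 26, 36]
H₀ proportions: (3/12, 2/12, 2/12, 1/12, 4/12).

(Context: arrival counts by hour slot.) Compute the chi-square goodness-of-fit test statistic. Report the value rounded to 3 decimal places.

n = 123; E_i = n·p_i = [30.75, 20.50, 20.50, 10.25, 41.00]
χ² = (9−30.75)²/30.75 + (28−20.50)²/20.50 + (24−20.50)²/20.50 + (26−10.25)²/10.25 + (36−41.00)²/41.00 = 43.5366
df = 4

test statistic = 43.537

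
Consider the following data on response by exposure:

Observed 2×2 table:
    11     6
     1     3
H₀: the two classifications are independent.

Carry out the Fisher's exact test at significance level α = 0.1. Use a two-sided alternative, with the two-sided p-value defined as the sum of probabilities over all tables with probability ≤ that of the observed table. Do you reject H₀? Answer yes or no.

reject H₀: no

Margins: r₁=17, r₂=4, c₁=12, c₂=9, n=21
p_obs = C(17,11)·C(4,1)/C(21,12); sum pmf over tables with pmf ≤ p_obs
p-value (two-sided) = 0.27218
At α=0.1: p ≥ α → fail to reject H₀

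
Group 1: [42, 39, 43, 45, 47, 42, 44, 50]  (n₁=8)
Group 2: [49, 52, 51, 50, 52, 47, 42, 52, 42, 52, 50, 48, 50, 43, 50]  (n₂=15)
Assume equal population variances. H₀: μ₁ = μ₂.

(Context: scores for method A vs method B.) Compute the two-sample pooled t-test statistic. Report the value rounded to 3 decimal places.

test statistic = -3.022

x̄₁=44.000, s₁=3.381, n₁=8
x̄₂=48.667, s₂=3.599, n₂=15
s_p² = [7·3.381² + 14·3.599²]/21 = 12.4444
SE = √(s_p²·(1/8+1/15)) = 1.5444
t = (44.000−48.667)/1.5444 = -3.0217
df = 21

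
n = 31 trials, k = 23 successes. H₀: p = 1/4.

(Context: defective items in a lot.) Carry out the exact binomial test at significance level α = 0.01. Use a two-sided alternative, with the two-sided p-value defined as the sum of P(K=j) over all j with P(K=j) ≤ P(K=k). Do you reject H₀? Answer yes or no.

reject H₀: yes

Exact binomial: n=31, k=23, p₀=1/4=0.2500
P(X=j) = C(n,j)·p₀^j·(1−p₀)^(n−j); p = Σ P(X=j) over j with P(X=j) ≤ P(X=23)
p-value (two-sided) = 0.00000
At α=0.01: p < α → reject H₀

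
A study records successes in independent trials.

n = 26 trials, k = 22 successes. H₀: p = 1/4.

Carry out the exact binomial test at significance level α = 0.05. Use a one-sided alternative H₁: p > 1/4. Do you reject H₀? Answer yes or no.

reject H₀: yes

Exact binomial: n=26, k=22, p₀=1/4=0.2500
P(X≥22) from Σ C(n,i)·p₀^i·(1−p₀)^(n−i)
p-value (one-sided, H₁ greater) = 0.00000
At α=0.05: p < α → reject H₀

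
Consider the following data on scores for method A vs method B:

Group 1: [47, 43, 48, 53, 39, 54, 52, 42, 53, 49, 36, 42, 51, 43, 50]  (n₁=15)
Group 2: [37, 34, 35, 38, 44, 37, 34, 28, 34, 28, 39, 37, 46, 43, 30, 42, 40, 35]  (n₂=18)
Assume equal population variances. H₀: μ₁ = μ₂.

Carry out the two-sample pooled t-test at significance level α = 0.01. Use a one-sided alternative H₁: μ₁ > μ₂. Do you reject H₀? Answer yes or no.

x̄₁=46.800, s₁=5.621, n₁=15
x̄₂=36.722, s₂=5.143, n₂=18
s_p² = [14·5.621² + 17·5.143²]/31 = 28.7746
SE = √(s_p²·(1/15+1/18)) = 1.8753
t = (46.800−36.722)/1.8753 = 5.3738
df = 31
p-value (one-sided, H₁ greater) = 0.00000
At α=0.01: p < α → reject H₀

reject H₀: yes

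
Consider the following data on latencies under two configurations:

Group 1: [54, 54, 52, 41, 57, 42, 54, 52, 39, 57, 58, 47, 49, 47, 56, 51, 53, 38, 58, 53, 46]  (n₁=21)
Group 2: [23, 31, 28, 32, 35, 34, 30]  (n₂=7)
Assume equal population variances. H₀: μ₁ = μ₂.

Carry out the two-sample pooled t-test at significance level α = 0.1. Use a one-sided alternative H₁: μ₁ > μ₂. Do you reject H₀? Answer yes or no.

reject H₀: yes

x̄₁=50.381, s₁=6.241, n₁=21
x̄₂=30.429, s₂=4.036, n₂=7
s_p² = [20·6.241² + 6·4.036²]/26 = 33.7179
SE = √(s_p²·(1/21+1/7)) = 2.5343
t = (50.381−30.429)/2.5343 = 7.8731
df = 26
p-value (one-sided, H₁ greater) = 0.00000
At α=0.1: p < α → reject H₀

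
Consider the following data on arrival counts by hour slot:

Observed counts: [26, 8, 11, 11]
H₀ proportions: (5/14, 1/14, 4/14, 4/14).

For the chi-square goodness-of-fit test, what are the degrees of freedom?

df = k − 1 = 4 − 1 = 3

degrees of freedom = 3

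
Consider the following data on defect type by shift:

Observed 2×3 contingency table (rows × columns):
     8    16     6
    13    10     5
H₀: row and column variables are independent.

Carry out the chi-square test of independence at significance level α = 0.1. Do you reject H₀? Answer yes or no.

reject H₀: no

Row totals [30, 28], col totals [21, 26, 11], n=58
χ² = (8−10.86)²/10.86 + (16−13.45)²/13.45 + (6−5.69)²/5.69 + (13−10.14)²/10.14 + (10−12.55)²/12.55 + (5−5.31)²/5.31 = 2.6001
df = 2
p-value (upper-tail) = 0.27251
At α=0.1: p ≥ α → fail to reject H₀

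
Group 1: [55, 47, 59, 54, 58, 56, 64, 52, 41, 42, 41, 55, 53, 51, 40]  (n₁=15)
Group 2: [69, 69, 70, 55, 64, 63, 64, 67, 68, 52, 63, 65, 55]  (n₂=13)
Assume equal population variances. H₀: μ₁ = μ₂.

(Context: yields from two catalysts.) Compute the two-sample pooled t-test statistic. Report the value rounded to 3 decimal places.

test statistic = -4.762

x̄₁=51.200, s₁=7.418, n₁=15
x̄₂=63.385, s₂=5.881, n₂=13
s_p² = [14·7.418² + 12·5.881²]/26 = 45.5953
SE = √(s_p²·(1/15+1/13)) = 2.5587
t = (51.200−63.385)/2.5587 = -4.7620
df = 26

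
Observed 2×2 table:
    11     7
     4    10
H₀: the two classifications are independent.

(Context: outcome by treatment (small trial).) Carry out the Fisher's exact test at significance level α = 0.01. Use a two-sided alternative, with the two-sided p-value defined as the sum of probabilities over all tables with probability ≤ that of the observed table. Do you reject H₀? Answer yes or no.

reject H₀: no

Margins: r₁=18, r₂=14, c₁=15, c₂=17, n=32
p_obs = C(18,11)·C(14,4)/C(32,15); sum pmf over tables with pmf ≤ p_obs
p-value (two-sided) = 0.08697
At α=0.01: p ≥ α → fail to reject H₀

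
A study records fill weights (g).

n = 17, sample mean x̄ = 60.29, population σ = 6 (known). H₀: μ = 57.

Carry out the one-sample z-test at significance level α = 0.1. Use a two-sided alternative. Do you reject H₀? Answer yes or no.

reject H₀: yes

SE = σ/√n = 6/√17 = 1.4552
z = (x̄−μ₀)/SE = (60.29−57)/1.4552 = 2.2608
p-value (two-sided) = 0.02377
At α=0.1: p < α → reject H₀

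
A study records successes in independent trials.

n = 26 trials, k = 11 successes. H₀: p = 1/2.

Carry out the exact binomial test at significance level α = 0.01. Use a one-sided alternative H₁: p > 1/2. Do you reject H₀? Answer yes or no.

Exact binomial: n=26, k=11, p₀=1/2=0.5000
P(X≥11) from Σ C(n,i)·p₀^i·(1−p₀)^(n−i)
p-value (one-sided, H₁ greater) = 0.83653
At α=0.01: p ≥ α → fail to reject H₀

reject H₀: no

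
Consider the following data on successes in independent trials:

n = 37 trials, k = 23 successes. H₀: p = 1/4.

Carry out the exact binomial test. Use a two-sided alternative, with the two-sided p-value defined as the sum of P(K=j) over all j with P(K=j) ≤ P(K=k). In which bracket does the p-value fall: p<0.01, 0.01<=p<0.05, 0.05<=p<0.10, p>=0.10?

p-value bracket: p<0.01

Exact binomial: n=37, k=23, p₀=1/4=0.2500
P(X=j) = C(n,j)·p₀^j·(1−p₀)^(n−j); p = Σ P(X=j) over j with P(X=j) ≤ P(X=23)
p-value (two-sided) = 0.00000
→ bracket: p<0.01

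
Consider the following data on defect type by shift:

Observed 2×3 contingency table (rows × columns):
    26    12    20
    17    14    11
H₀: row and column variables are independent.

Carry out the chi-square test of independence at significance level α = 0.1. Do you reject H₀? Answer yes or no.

Row totals [58, 42], col totals [43, 26, 31], n=100
χ² = (26−24.94)²/24.94 + (12−15.08)²/15.08 + (20−17.98)²/17.98 + (17−18.06)²/18.06 + (14−10.92)²/10.92 + (11−13.02)²/13.02 = 2.1454
df = 2
p-value (upper-tail) = 0.34208
At α=0.1: p ≥ α → fail to reject H₀

reject H₀: no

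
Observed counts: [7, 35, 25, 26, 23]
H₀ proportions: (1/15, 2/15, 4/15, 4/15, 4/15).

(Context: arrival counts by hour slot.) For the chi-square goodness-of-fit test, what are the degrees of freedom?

df = k − 1 = 5 − 1 = 4

degrees of freedom = 4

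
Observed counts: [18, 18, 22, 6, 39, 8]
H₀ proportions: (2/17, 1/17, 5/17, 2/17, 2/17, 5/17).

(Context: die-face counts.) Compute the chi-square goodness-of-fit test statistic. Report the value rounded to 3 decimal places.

n = 111; E_i = n·p_i = [13.06, 6.53, 32.65, 13.06, 13.06, 32.65]
χ² = (18−13.06)²/13.06 + (18−6.53)²/6.53 + (22−32.65)²/32.65 + (6−13.06)²/13.06 + (39−13.06)²/13.06 + (8−32.65)²/32.65 = 99.4477
df = 5

test statistic = 99.448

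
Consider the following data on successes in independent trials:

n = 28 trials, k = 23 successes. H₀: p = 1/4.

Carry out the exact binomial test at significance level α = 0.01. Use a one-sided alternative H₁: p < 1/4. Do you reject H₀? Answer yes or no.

Exact binomial: n=28, k=23, p₀=1/4=0.2500
P(X≤23) from Σ C(n,i)·p₀^i·(1−p₀)^(n−i)
p-value (one-sided, H₁ less) = 1.00000
At α=0.01: p ≥ α → fail to reject H₀

reject H₀: no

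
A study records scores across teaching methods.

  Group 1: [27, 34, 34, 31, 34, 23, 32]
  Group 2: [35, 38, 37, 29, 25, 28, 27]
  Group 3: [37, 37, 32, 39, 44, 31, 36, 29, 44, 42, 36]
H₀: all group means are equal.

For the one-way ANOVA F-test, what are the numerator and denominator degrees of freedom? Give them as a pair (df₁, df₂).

k = 3 groups, N = 25 total
df = (k−1, N−k) = (3−1, 25−3) = (2, 22)

degrees of freedom = [2, 22]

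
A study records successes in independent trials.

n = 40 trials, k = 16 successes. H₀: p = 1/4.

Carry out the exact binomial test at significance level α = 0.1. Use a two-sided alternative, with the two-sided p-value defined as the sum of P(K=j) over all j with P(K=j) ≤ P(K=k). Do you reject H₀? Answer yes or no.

Exact binomial: n=40, k=16, p₀=1/4=0.2500
P(X=j) = C(n,j)·p₀^j·(1−p₀)^(n−j); p = Σ P(X=j) over j with P(X=j) ≤ P(X=16)
p-value (two-sided) = 0.04229
At α=0.1: p < α → reject H₀

reject H₀: yes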